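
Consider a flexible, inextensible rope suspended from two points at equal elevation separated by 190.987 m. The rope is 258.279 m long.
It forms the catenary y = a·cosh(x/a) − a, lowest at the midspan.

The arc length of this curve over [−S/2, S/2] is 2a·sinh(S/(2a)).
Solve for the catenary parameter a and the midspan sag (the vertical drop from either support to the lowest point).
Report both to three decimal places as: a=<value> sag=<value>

seed: a₀ = √(S³/(24(L−S))) = √(190.987³/(24·67.292)) = 65.677766
iter 1: u=1.453970  f(a)=+7.482e+00  f'(a)=-2.516e+00  a ← 65.677766 − (+7.482e+00/-2.516e+00) = 68.650934
iter 2: u=1.391001  f(a)=+5.380e-01  f'(a)=-2.166e+00  a ← 68.650934 − (+5.380e-01/-2.166e+00) = 68.899291
iter 3: u=1.385987  f(a)=+3.259e-03  f'(a)=-2.140e+00  a ← 68.899291 − (+3.259e-03/-2.140e+00) = 68.900814
iter 4: u=1.385956  f(a)=+1.212e-07  f'(a)=-2.140e+00  a ← 68.900814 − (+1.212e-07/-2.140e+00) = 68.900814
iter 5: u=1.385956  f(a)=-5.684e-14  f'(a)=-2.140e+00  a ← 68.900814 − (-5.684e-14/-2.140e+00) = 68.900814
converged: |Δa| < 1e-12 after 5 iterations
sag = a·(cosh(S/(2a)) − 1) = 68.900814·(cosh(1.385956) − 1) = 77.469718
T_max/T_min = cosh(S/(2a)) = 2.124366

a=68.901 sag=77.470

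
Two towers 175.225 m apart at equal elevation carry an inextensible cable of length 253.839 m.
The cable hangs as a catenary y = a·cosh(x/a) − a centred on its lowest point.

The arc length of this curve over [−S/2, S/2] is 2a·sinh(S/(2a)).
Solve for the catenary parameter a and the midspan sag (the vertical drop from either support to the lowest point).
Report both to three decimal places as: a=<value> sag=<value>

seed: a₀ = √(S³/(24(L−S))) = √(175.225³/(24·78.614)) = 53.399665
iter 1: u=1.640694  f(a)=+1.129e+01  f'(a)=-3.817e+00  a ← 53.399665 − (+1.129e+01/-3.817e+00) = 56.356152
iter 2: u=1.554622  f(a)=+1.005e+00  f'(a)=-3.165e+00  a ← 56.356152 − (+1.005e+00/-3.165e+00) = 56.673703
iter 3: u=1.545911  f(a)=+9.692e-03  f'(a)=-3.104e+00  a ← 56.673703 − (+9.692e-03/-3.104e+00) = 56.676825
iter 4: u=1.545826  f(a)=+9.206e-07  f'(a)=-3.104e+00  a ← 56.676825 − (+9.206e-07/-3.104e+00) = 56.676825
iter 5: u=1.545826  f(a)=+2.842e-14  f'(a)=-3.104e+00  a ← 56.676825 − (+2.842e-14/-3.104e+00) = 56.676825
converged: |Δa| < 1e-12 after 5 iterations
sag = a·(cosh(S/(2a)) − 1) = 56.676825·(cosh(1.545826) − 1) = 82.322534
T_max/T_min = cosh(S/(2a)) = 2.452490

a=56.677 sag=82.323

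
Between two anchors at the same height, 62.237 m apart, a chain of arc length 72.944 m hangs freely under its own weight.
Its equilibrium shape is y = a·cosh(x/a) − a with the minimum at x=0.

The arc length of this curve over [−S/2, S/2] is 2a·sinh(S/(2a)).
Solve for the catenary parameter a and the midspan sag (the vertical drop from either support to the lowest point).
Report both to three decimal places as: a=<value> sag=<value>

seed: a₀ = √(S³/(24(L−S))) = √(62.237³/(24·10.707)) = 30.629045
iter 1: u=1.015980  f(a)=+5.664e-01  f'(a)=-7.740e-01  a ← 30.629045 − (+5.664e-01/-7.740e-01) = 31.360777
iter 2: u=0.992275  f(a)=+2.093e-02  f'(a)=-7.178e-01  a ← 31.360777 − (+2.093e-02/-7.178e-01) = 31.389939
iter 3: u=0.991353  f(a)=+3.102e-05  f'(a)=-7.156e-01  a ← 31.389939 − (+3.102e-05/-7.156e-01) = 31.389982
iter 4: u=0.991351  f(a)=+6.835e-11  f'(a)=-7.156e-01  a ← 31.389982 − (+6.835e-11/-7.156e-01) = 31.389982
iter 5: u=0.991351  f(a)=+0.000e+00  f'(a)=-7.156e-01  a ← 31.389982 − (+0.000e+00/-7.156e-01) = 31.389982
converged: |Δa| < 1e-12 after 5 iterations
sag = a·(cosh(S/(2a)) − 1) = 31.389982·(cosh(0.991351) − 1) = 16.730053
T_max/T_min = cosh(S/(2a)) = 1.532974

a=31.390 sag=16.730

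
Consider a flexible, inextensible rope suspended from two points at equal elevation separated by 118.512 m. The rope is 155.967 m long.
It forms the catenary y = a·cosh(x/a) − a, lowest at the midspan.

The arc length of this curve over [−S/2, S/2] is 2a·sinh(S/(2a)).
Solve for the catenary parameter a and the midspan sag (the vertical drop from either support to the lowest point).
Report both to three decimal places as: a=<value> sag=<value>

a=44.939 sag=45.066

seed: a₀ = √(S³/(24(L−S))) = √(118.512³/(24·37.455)) = 43.031152
iter 1: u=1.377049  f(a)=+3.716e+00  f'(a)=-2.094e+00  a ← 43.031152 − (+3.716e+00/-2.094e+00) = 44.805596
iter 2: u=1.322513  f(a)=+2.422e-01  f'(a)=-1.829e+00  a ← 44.805596 − (+2.422e-01/-1.829e+00) = 44.938005
iter 3: u=1.318617  f(a)=+1.188e-03  f'(a)=-1.811e+00  a ← 44.938005 − (+1.188e-03/-1.811e+00) = 44.938661
iter 4: u=1.318597  f(a)=+2.887e-08  f'(a)=-1.811e+00  a ← 44.938661 − (+2.887e-08/-1.811e+00) = 44.938661
iter 5: u=1.318597  f(a)=-2.842e-14  f'(a)=-1.811e+00  a ← 44.938661 − (-2.842e-14/-1.811e+00) = 44.938661
converged: |Δa| < 1e-12 after 5 iterations
sag = a·(cosh(S/(2a)) − 1) = 44.938661·(cosh(1.318597) − 1) = 45.066392
T_max/T_min = cosh(S/(2a)) = 2.002842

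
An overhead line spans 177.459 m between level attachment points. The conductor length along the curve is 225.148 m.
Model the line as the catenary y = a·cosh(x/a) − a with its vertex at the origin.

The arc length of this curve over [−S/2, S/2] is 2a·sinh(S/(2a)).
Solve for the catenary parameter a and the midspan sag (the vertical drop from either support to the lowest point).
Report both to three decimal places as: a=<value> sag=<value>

a=72.535 sag=61.384

seed: a₀ = √(S³/(24(L−S))) = √(177.459³/(24·47.689)) = 69.876689
iter 1: u=1.269801  f(a)=+3.996e+00  f'(a)=-1.598e+00  a ← 69.876689 − (+3.996e+00/-1.598e+00) = 72.376941
iter 2: u=1.225936  f(a)=+2.245e-01  f'(a)=-1.423e+00  a ← 72.376941 − (+2.245e-01/-1.423e+00) = 72.534670
iter 3: u=1.223270  f(a)=+8.017e-04  f'(a)=-1.413e+00  a ← 72.534670 − (+8.017e-04/-1.413e+00) = 72.535237
iter 4: u=1.223261  f(a)=+1.031e-08  f'(a)=-1.413e+00  a ← 72.535237 − (+1.031e-08/-1.413e+00) = 72.535237
iter 5: u=1.223261  f(a)=-2.842e-14  f'(a)=-1.413e+00  a ← 72.535237 − (-2.842e-14/-1.413e+00) = 72.535237
converged: |Δa| < 1e-12 after 5 iterations
sag = a·(cosh(S/(2a)) − 1) = 72.535237·(cosh(1.223261) − 1) = 61.383642
T_max/T_min = cosh(S/(2a)) = 1.846260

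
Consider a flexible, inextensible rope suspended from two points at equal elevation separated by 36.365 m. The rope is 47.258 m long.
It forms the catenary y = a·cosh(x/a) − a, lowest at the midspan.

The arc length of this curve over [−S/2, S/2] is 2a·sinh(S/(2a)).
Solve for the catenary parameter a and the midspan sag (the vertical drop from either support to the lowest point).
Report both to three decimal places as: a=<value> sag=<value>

seed: a₀ = √(S³/(24(L−S))) = √(36.365³/(24·10.893)) = 13.562696
iter 1: u=1.340626  f(a)=+1.022e+00  f'(a)=-1.914e+00  a ← 13.562696 − (+1.022e+00/-1.914e+00) = 14.096522
iter 2: u=1.289857  f(a)=+6.343e-02  f'(a)=-1.683e+00  a ← 14.096522 − (+6.343e-02/-1.683e+00) = 14.134203
iter 3: u=1.286418  f(a)=+2.802e-04  f'(a)=-1.668e+00  a ← 14.134203 − (+2.802e-04/-1.668e+00) = 14.134371
iter 4: u=1.286403  f(a)=+5.519e-09  f'(a)=-1.668e+00  a ← 14.134371 − (+5.519e-09/-1.668e+00) = 14.134371
iter 5: u=1.286403  f(a)=-1.421e-14  f'(a)=-1.668e+00  a ← 14.134371 − (-1.421e-14/-1.668e+00) = 14.134371
converged: |Δa| < 1e-12 after 5 iterations
sag = a·(cosh(S/(2a)) − 1) = 14.134371·(cosh(1.286403) − 1) = 13.399428
T_max/T_min = cosh(S/(2a)) = 1.948003

a=14.134 sag=13.399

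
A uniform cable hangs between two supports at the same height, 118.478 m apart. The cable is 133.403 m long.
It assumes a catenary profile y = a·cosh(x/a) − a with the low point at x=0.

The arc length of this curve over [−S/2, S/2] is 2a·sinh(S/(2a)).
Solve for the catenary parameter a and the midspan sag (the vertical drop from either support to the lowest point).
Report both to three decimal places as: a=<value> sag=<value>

seed: a₀ = √(S³/(24(L−S))) = √(118.478³/(24·14.925)) = 68.138690
iter 1: u=0.869389  f(a)=+5.743e-01  f'(a)=-4.721e-01  a ← 68.138690 − (+5.743e-01/-4.721e-01) = 69.355184
iter 2: u=0.854139  f(a)=+1.574e-02  f'(a)=-4.465e-01  a ← 69.355184 − (+1.574e-02/-4.465e-01) = 69.390435
iter 3: u=0.853706  f(a)=+1.256e-05  f'(a)=-4.458e-01  a ← 69.390435 − (+1.256e-05/-4.458e-01) = 69.390463
iter 4: u=0.853705  f(a)=+8.043e-12  f'(a)=-4.458e-01  a ← 69.390463 − (+8.043e-12/-4.458e-01) = 69.390463
converged: |Δa| < 1e-12 after 4 iterations
sag = a·(cosh(S/(2a)) − 1) = 69.390463·(cosh(0.853705) − 1) = 26.859869
T_max/T_min = cosh(S/(2a)) = 1.387083

a=69.390 sag=26.860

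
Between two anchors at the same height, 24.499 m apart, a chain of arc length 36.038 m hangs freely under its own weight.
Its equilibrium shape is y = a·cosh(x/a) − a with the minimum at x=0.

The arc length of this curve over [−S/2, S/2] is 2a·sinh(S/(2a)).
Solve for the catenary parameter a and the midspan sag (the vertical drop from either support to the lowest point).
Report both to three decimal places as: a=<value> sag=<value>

seed: a₀ = √(S³/(24(L−S))) = √(24.499³/(24·11.539)) = 7.286733
iter 1: u=1.681069  f(a)=+1.745e+00  f'(a)=-4.157e+00  a ← 7.286733 − (+1.745e+00/-4.157e+00) = 7.706368
iter 2: u=1.589530  f(a)=+1.621e-01  f'(a)=-3.418e+00  a ← 7.706368 − (+1.621e-01/-3.418e+00) = 7.753782
iter 3: u=1.579810  f(a)=+1.715e-03  f'(a)=-3.346e+00  a ← 7.753782 − (+1.715e-03/-3.346e+00) = 7.754295
iter 4: u=1.579705  f(a)=+1.964e-07  f'(a)=-3.345e+00  a ← 7.754295 − (+1.964e-07/-3.345e+00) = 7.754295
iter 5: u=1.579705  f(a)=+7.105e-15  f'(a)=-3.345e+00  a ← 7.754295 − (+7.105e-15/-3.345e+00) = 7.754295
converged: |Δa| < 1e-12 after 5 iterations
sag = a·(cosh(S/(2a)) − 1) = 7.754295·(cosh(1.579705) − 1) = 11.862368
T_max/T_min = cosh(S/(2a)) = 2.529780

a=7.754 sag=11.862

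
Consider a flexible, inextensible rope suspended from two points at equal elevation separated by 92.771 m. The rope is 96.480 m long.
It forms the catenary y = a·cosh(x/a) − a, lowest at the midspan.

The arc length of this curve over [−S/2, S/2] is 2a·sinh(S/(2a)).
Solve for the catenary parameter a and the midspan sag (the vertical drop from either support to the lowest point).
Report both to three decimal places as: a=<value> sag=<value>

a=95.270 sag=11.517

seed: a₀ = √(S³/(24(L−S))) = √(92.771³/(24·3.709)) = 94.707488
iter 1: u=0.489776  f(a)=+4.474e-02  f'(a)=-8.022e-02  a ← 94.707488 − (+4.474e-02/-8.022e-02) = 95.265212
iter 2: u=0.486909  f(a)=+3.983e-04  f'(a)=-7.880e-02  a ← 95.265212 − (+3.983e-04/-7.880e-02) = 95.270267
iter 3: u=0.486883  f(a)=+3.220e-08  f'(a)=-7.879e-02  a ← 95.270267 − (+3.220e-08/-7.879e-02) = 95.270268
iter 4: u=0.486883  f(a)=+0.000e+00  f'(a)=-7.879e-02  a ← 95.270268 − (+0.000e+00/-7.879e-02) = 95.270268
converged: |Δa| < 1e-12 after 4 iterations
sag = a·(cosh(S/(2a)) − 1) = 95.270268·(cosh(0.486883) − 1) = 11.517005
T_max/T_min = cosh(S/(2a)) = 1.120888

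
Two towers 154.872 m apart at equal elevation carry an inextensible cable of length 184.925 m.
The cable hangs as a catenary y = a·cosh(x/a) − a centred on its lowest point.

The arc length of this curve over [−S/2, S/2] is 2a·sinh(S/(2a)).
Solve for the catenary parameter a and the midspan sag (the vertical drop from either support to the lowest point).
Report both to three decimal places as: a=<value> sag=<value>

seed: a₀ = √(S³/(24(L−S))) = √(154.872³/(24·30.053)) = 71.764526
iter 1: u=1.079029  f(a)=+1.799e+00  f'(a)=-9.392e-01  a ← 71.764526 − (+1.799e+00/-9.392e-01) = 73.679801
iter 2: u=1.050980  f(a)=+7.453e-02  f'(a)=-8.628e-01  a ← 73.679801 − (+7.453e-02/-8.628e-01) = 73.766176
iter 3: u=1.049749  f(a)=+1.402e-04  f'(a)=-8.596e-01  a ← 73.766176 − (+1.402e-04/-8.596e-01) = 73.766339
iter 4: u=1.049747  f(a)=+4.979e-10  f'(a)=-8.596e-01  a ← 73.766339 − (+4.979e-10/-8.596e-01) = 73.766339
iter 5: u=1.049747  f(a)=-2.842e-14  f'(a)=-8.596e-01  a ← 73.766339 − (-2.842e-14/-8.596e-01) = 73.766339
converged: |Δa| < 1e-12 after 5 iterations
sag = a·(cosh(S/(2a)) − 1) = 73.766339·(cosh(1.049747) − 1) = 44.516317
T_max/T_min = cosh(S/(2a)) = 1.603477

a=73.766 sag=44.516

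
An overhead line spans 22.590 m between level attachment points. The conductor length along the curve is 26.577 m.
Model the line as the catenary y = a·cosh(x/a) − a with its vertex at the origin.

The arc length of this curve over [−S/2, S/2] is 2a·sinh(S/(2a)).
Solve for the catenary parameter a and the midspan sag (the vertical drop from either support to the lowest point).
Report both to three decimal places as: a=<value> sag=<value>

seed: a₀ = √(S³/(24(L−S))) = √(22.590³/(24·3.987)) = 10.976038
iter 1: u=1.029060  f(a)=+2.165e-01  f'(a)=-8.064e-01  a ← 10.976038 − (+2.165e-01/-8.064e-01) = 11.244526
iter 2: u=1.004489  f(a)=+8.199e-03  f'(a)=-7.464e-01  a ← 11.244526 − (+8.199e-03/-7.464e-01) = 11.255511
iter 3: u=1.003508  f(a)=+1.278e-05  f'(a)=-7.440e-01  a ← 11.255511 − (+1.278e-05/-7.440e-01) = 11.255528
iter 4: u=1.003507  f(a)=+3.117e-11  f'(a)=-7.440e-01  a ← 11.255528 − (+3.117e-11/-7.440e-01) = 11.255528
iter 5: u=1.003507  f(a)=+3.553e-15  f'(a)=-7.440e-01  a ← 11.255528 − (+3.553e-15/-7.440e-01) = 11.255528
converged: |Δa| < 1e-12 after 5 iterations
sag = a·(cosh(S/(2a)) − 1) = 11.255528·(cosh(1.003507) − 1) = 6.159154
T_max/T_min = cosh(S/(2a)) = 1.547211

a=11.256 sag=6.159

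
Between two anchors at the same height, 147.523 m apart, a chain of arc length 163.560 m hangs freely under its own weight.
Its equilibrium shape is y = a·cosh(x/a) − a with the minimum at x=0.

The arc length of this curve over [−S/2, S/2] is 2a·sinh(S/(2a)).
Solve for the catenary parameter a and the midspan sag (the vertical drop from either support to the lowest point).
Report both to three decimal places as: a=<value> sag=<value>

a=92.785 sag=30.896

seed: a₀ = √(S³/(24(L−S))) = √(147.523³/(24·16.037)) = 91.331884
iter 1: u=0.807620  f(a)=+5.312e-01  f'(a)=-3.746e-01  a ← 91.331884 − (+5.312e-01/-3.746e-01) = 92.749839
iter 2: u=0.795274  f(a)=+1.262e-02  f'(a)=-3.570e-01  a ← 92.749839 − (+1.262e-02/-3.570e-01) = 92.785198
iter 3: u=0.794971  f(a)=+7.514e-06  f'(a)=-3.566e-01  a ← 92.785198 − (+7.514e-06/-3.566e-01) = 92.785219
iter 4: u=0.794970  f(a)=+2.643e-12  f'(a)=-3.566e-01  a ← 92.785219 − (+2.643e-12/-3.566e-01) = 92.785219
converged: |Δa| < 1e-12 after 4 iterations
sag = a·(cosh(S/(2a)) − 1) = 92.785219·(cosh(0.794970) − 1) = 30.896086
T_max/T_min = cosh(S/(2a)) = 1.332985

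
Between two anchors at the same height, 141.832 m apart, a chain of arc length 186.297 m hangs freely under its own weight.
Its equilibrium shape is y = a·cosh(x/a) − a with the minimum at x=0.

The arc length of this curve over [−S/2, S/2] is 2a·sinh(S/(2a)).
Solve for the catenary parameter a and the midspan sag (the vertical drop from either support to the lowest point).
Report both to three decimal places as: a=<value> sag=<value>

a=53.981 sag=53.678

seed: a₀ = √(S³/(24(L−S))) = √(141.832³/(24·44.465)) = 51.706670
iter 1: u=1.371506  f(a)=+4.374e+00  f'(a)=-2.066e+00  a ← 51.706670 − (+4.374e+00/-2.066e+00) = 53.824019
iter 2: u=1.317553  f(a)=+2.830e-01  f'(a)=-1.806e+00  a ← 53.824019 − (+2.830e-01/-1.806e+00) = 53.980700
iter 3: u=1.313729  f(a)=+1.366e-03  f'(a)=-1.789e+00  a ← 53.980700 − (+1.366e-03/-1.789e+00) = 53.981464
iter 4: u=1.313710  f(a)=+3.218e-08  f'(a)=-1.789e+00  a ← 53.981464 − (+3.218e-08/-1.789e+00) = 53.981464
iter 5: u=1.313710  f(a)=+0.000e+00  f'(a)=-1.789e+00  a ← 53.981464 − (+0.000e+00/-1.789e+00) = 53.981464
converged: |Δa| < 1e-12 after 5 iterations
sag = a·(cosh(S/(2a)) − 1) = 53.981464·(cosh(1.313710) − 1) = 53.678378
T_max/T_min = cosh(S/(2a)) = 1.994385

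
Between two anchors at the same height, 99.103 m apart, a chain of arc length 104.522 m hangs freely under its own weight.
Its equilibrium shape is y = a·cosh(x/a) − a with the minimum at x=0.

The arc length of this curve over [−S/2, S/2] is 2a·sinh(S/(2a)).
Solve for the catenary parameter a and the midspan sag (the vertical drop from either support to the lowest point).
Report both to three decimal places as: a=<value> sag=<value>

a=87.210 sag=14.460

seed: a₀ = √(S³/(24(L−S))) = √(99.103³/(24·5.419)) = 86.509740
iter 1: u=0.572785  f(a)=+8.959e-02  f'(a)=-1.294e-01  a ← 86.509740 − (+8.959e-02/-1.294e-01) = 87.201891
iter 2: u=0.568239  f(a)=+1.087e-03  f'(a)=-1.263e-01  a ← 87.201891 − (+1.087e-03/-1.263e-01) = 87.210493
iter 3: u=0.568183  f(a)=+1.642e-07  f'(a)=-1.263e-01  a ← 87.210493 − (+1.642e-07/-1.263e-01) = 87.210495
iter 4: u=0.568183  f(a)=+0.000e+00  f'(a)=-1.263e-01  a ← 87.210495 − (+0.000e+00/-1.263e-01) = 87.210495
converged: |Δa| < 1e-12 after 4 iterations
sag = a·(cosh(S/(2a)) − 1) = 87.210495·(cosh(0.568183) − 1) = 14.459966
T_max/T_min = cosh(S/(2a)) = 1.165805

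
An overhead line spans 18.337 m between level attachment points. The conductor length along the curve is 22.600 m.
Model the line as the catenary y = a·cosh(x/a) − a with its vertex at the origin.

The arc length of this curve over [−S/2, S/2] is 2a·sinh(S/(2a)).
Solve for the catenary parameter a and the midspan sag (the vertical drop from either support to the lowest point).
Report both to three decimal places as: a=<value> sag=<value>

seed: a₀ = √(S³/(24(L−S))) = √(18.337³/(24·4.263)) = 7.762992
iter 1: u=1.181052  f(a)=+3.074e-01  f'(a)=-1.259e+00  a ← 7.762992 − (+3.074e-01/-1.259e+00) = 8.007083
iter 2: u=1.145049  f(a)=+1.509e-02  f'(a)=-1.138e+00  a ← 8.007083 − (+1.509e-02/-1.138e+00) = 8.020341
iter 3: u=1.143156  f(a)=+4.055e-05  f'(a)=-1.132e+00  a ← 8.020341 − (+4.055e-05/-1.132e+00) = 8.020377
iter 4: u=1.143151  f(a)=+2.944e-10  f'(a)=-1.132e+00  a ← 8.020377 − (+2.944e-10/-1.132e+00) = 8.020377
iter 5: u=1.143151  f(a)=+0.000e+00  f'(a)=-1.132e+00  a ← 8.020377 − (+0.000e+00/-1.132e+00) = 8.020377
converged: |Δa| < 1e-12 after 5 iterations
sag = a·(cosh(S/(2a)) − 1) = 8.020377·(cosh(1.143151) − 1) = 5.836623
T_max/T_min = cosh(S/(2a)) = 1.727724

a=8.020 sag=5.837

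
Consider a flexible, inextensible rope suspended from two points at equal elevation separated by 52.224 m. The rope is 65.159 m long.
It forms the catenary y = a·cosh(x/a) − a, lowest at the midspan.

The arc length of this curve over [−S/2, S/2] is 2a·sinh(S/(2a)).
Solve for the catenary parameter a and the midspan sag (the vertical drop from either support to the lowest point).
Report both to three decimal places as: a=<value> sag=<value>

seed: a₀ = √(S³/(24(L−S))) = √(52.224³/(24·12.935)) = 21.419847
iter 1: u=1.219056  f(a)=+9.959e-01  f'(a)=-1.397e+00  a ← 21.419847 − (+9.959e-01/-1.397e+00) = 22.132680
iter 2: u=1.179794  f(a)=+5.187e-02  f'(a)=-1.255e+00  a ← 22.132680 − (+5.187e-02/-1.255e+00) = 22.174015
iter 3: u=1.177595  f(a)=+1.579e-04  f'(a)=-1.247e+00  a ← 22.174015 − (+1.579e-04/-1.247e+00) = 22.174141
iter 4: u=1.177588  f(a)=+1.472e-09  f'(a)=-1.247e+00  a ← 22.174141 − (+1.472e-09/-1.247e+00) = 22.174141
iter 5: u=1.177588  f(a)=+1.421e-14  f'(a)=-1.247e+00  a ← 22.174141 − (+1.421e-14/-1.247e+00) = 22.174141
converged: |Δa| < 1e-12 after 5 iterations
sag = a·(cosh(S/(2a)) − 1) = 22.174141·(cosh(1.177588) − 1) = 17.235456
T_max/T_min = cosh(S/(2a)) = 1.777277

a=22.174 sag=17.235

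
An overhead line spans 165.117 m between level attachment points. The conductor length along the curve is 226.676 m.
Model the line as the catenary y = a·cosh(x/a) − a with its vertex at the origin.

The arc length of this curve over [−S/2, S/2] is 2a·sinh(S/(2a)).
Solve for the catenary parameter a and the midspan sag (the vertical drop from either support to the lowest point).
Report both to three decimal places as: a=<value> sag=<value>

seed: a₀ = √(S³/(24(L−S))) = √(165.117³/(24·61.559)) = 55.199645
iter 1: u=1.495635  f(a)=+7.263e+00  f'(a)=-2.771e+00  a ← 55.199645 − (+7.263e+00/-2.771e+00) = 57.820991
iter 2: u=1.427829  f(a)=+5.494e-01  f'(a)=-2.366e+00  a ← 57.820991 − (+5.494e-01/-2.366e+00) = 58.053203
iter 3: u=1.422118  f(a)=+3.713e-03  f'(a)=-2.334e+00  a ← 58.053203 − (+3.713e-03/-2.334e+00) = 58.054794
iter 4: u=1.422079  f(a)=+1.721e-07  f'(a)=-2.334e+00  a ← 58.054794 − (+1.721e-07/-2.334e+00) = 58.054794
iter 5: u=1.422079  f(a)=+2.842e-14  f'(a)=-2.334e+00  a ← 58.054794 − (+2.842e-14/-2.334e+00) = 58.054794
converged: |Δa| < 1e-12 after 5 iterations
sag = a·(cosh(S/(2a)) − 1) = 58.054794·(cosh(1.422079) − 1) = 69.286721
T_max/T_min = cosh(S/(2a)) = 2.193471

a=58.055 sag=69.287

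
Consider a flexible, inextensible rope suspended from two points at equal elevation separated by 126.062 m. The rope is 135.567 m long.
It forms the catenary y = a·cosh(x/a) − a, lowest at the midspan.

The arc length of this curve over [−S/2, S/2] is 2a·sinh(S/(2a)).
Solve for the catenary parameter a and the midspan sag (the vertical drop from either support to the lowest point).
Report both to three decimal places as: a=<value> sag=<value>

seed: a₀ = √(S³/(24(L−S))) = √(126.062³/(24·9.505)) = 93.711871
iter 1: u=0.672604  f(a)=+2.173e-01  f'(a)=-2.122e-01  a ← 93.711871 − (+2.173e-01/-2.122e-01) = 94.736140
iter 2: u=0.665332  f(a)=+3.615e-03  f'(a)=-2.052e-01  a ← 94.736140 − (+3.615e-03/-2.052e-01) = 94.753756
iter 3: u=0.665208  f(a)=+1.037e-06  f'(a)=-2.051e-01  a ← 94.753756 − (+1.037e-06/-2.051e-01) = 94.753762
iter 4: u=0.665208  f(a)=+1.137e-13  f'(a)=-2.051e-01  a ← 94.753762 − (+1.137e-13/-2.051e-01) = 94.753762
converged: |Δa| < 1e-12 after 4 iterations
sag = a·(cosh(S/(2a)) − 1) = 94.753762·(cosh(0.665208) − 1) = 21.748935
T_max/T_min = cosh(S/(2a)) = 1.229531

a=94.754 sag=21.749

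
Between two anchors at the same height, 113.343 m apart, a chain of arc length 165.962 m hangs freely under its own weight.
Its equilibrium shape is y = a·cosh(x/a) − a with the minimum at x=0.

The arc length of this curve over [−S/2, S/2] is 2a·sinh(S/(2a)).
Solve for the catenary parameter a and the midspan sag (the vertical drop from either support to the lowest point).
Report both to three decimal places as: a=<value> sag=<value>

seed: a₀ = √(S³/(24(L−S))) = √(113.343³/(24·52.619)) = 33.955892
iter 1: u=1.668974  f(a)=+7.834e+00  f'(a)=-4.053e+00  a ← 33.955892 − (+7.834e+00/-4.053e+00) = 35.888721
iter 2: u=1.579089  f(a)=+7.187e-01  f'(a)=-3.341e+00  a ← 35.888721 − (+7.187e-01/-3.341e+00) = 36.103848
iter 3: u=1.569680  f(a)=+7.397e-03  f'(a)=-3.272e+00  a ← 36.103848 − (+7.397e-03/-3.272e+00) = 36.106108
iter 4: u=1.569582  f(a)=+8.015e-07  f'(a)=-3.271e+00  a ← 36.106108 − (+8.015e-07/-3.271e+00) = 36.106109
iter 5: u=1.569582  f(a)=+0.000e+00  f'(a)=-3.271e+00  a ← 36.106109 − (+0.000e+00/-3.271e+00) = 36.106109
converged: |Δa| < 1e-12 after 5 iterations
sag = a·(cosh(S/(2a)) − 1) = 36.106109·(cosh(1.569582) − 1) = 54.389734
T_max/T_min = cosh(S/(2a)) = 2.506386

a=36.106 sag=54.390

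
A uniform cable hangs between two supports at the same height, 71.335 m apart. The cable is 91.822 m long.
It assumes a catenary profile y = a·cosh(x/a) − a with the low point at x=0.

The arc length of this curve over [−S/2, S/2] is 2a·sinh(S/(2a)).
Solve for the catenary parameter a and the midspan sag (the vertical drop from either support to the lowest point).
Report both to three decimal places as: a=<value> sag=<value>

seed: a₀ = √(S³/(24(L−S))) = √(71.335³/(24·20.487)) = 27.171223
iter 1: u=1.312694  f(a)=+1.839e+00  f'(a)=-1.784e+00  a ← 27.171223 − (+1.839e+00/-1.784e+00) = 28.202017
iter 2: u=1.264714  f(a)=+1.098e-01  f'(a)=-1.577e+00  a ← 28.202017 − (+1.098e-01/-1.577e+00) = 28.271673
iter 3: u=1.261598  f(a)=+4.469e-04  f'(a)=-1.564e+00  a ← 28.271673 − (+4.469e-04/-1.564e+00) = 28.271958
iter 4: u=1.261586  f(a)=+7.461e-09  f'(a)=-1.564e+00  a ← 28.271958 − (+7.461e-09/-1.564e+00) = 28.271959
iter 5: u=1.261586  f(a)=+1.421e-14  f'(a)=-1.564e+00  a ← 28.271959 − (+1.421e-14/-1.564e+00) = 28.271959
converged: |Δa| < 1e-12 after 5 iterations
sag = a·(cosh(S/(2a)) − 1) = 28.271959·(cosh(1.261586) − 1) = 25.645790
T_max/T_min = cosh(S/(2a)) = 1.907110

a=28.272 sag=25.646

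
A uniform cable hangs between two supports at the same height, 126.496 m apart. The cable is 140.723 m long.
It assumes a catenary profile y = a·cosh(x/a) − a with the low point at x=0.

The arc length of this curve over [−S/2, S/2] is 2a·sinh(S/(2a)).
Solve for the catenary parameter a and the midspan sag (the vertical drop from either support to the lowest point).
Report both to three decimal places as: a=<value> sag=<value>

seed: a₀ = √(S³/(24(L−S))) = √(126.496³/(24·14.227)) = 76.993294
iter 1: u=0.821474  f(a)=+4.878e-01  f'(a)=-3.951e-01  a ← 76.993294 − (+4.878e-01/-3.951e-01) = 78.227927
iter 2: u=0.808509  f(a)=+1.198e-02  f'(a)=-3.759e-01  a ← 78.227927 − (+1.198e-02/-3.759e-01) = 78.259800
iter 3: u=0.808180  f(a)=+7.631e-06  f'(a)=-3.754e-01  a ← 78.259800 − (+7.631e-06/-3.754e-01) = 78.259820
iter 4: u=0.808180  f(a)=+3.098e-12  f'(a)=-3.754e-01  a ← 78.259820 − (+3.098e-12/-3.754e-01) = 78.259820
converged: |Δa| < 1e-12 after 4 iterations
sag = a·(cosh(S/(2a)) − 1) = 78.259820·(cosh(0.808180) − 1) = 26.979622
T_max/T_min = cosh(S/(2a)) = 1.344744

a=78.260 sag=26.980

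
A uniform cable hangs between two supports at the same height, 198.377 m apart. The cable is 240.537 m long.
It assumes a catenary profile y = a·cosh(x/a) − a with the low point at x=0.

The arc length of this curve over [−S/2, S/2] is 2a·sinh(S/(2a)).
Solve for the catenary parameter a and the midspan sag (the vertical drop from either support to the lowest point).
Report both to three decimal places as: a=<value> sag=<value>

seed: a₀ = √(S³/(24(L−S))) = √(198.377³/(24·42.160)) = 87.837720
iter 1: u=1.129224  f(a)=+2.771e+00  f'(a)=-1.088e+00  a ← 87.837720 − (+2.771e+00/-1.088e+00) = 90.384512
iter 2: u=1.097406  f(a)=+1.251e-01  f'(a)=-9.918e-01  a ← 90.384512 − (+1.251e-01/-9.918e-01) = 90.510629
iter 3: u=1.095877  f(a)=+2.816e-04  f'(a)=-9.874e-01  a ← 90.510629 − (+2.816e-04/-9.874e-01) = 90.510914
iter 4: u=1.095873  f(a)=+1.434e-09  f'(a)=-9.874e-01  a ← 90.510914 − (+1.434e-09/-9.874e-01) = 90.510914
iter 5: u=1.095873  f(a)=+5.684e-14  f'(a)=-9.874e-01  a ← 90.510914 − (+5.684e-14/-9.874e-01) = 90.510914
converged: |Δa| < 1e-12 after 5 iterations
sag = a·(cosh(S/(2a)) − 1) = 90.510914·(cosh(1.095873) − 1) = 60.010638
T_max/T_min = cosh(S/(2a)) = 1.663021

a=90.511 sag=60.011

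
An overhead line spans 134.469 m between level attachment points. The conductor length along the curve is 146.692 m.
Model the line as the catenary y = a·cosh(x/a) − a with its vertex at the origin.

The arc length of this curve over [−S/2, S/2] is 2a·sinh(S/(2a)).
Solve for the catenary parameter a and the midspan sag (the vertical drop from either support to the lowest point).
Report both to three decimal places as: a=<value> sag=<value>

a=92.257 sag=25.603

seed: a₀ = √(S³/(24(L−S))) = √(134.469³/(24·12.223)) = 91.041360
iter 1: u=0.738505  f(a)=+3.377e-01  f'(a)=-2.834e-01  a ← 91.041360 − (+3.377e-01/-2.834e-01) = 92.232676
iter 2: u=0.728966  f(a)=+6.742e-03  f'(a)=-2.722e-01  a ← 92.232676 − (+6.742e-03/-2.722e-01) = 92.257443
iter 3: u=0.728770  f(a)=+2.810e-06  f'(a)=-2.720e-01  a ← 92.257443 − (+2.810e-06/-2.720e-01) = 92.257453
iter 4: u=0.728770  f(a)=+4.832e-13  f'(a)=-2.720e-01  a ← 92.257453 − (+4.832e-13/-2.720e-01) = 92.257453
converged: |Δa| < 1e-12 after 4 iterations
sag = a·(cosh(S/(2a)) − 1) = 92.257453·(cosh(0.728770) − 1) = 25.602945
T_max/T_min = cosh(S/(2a)) = 1.277516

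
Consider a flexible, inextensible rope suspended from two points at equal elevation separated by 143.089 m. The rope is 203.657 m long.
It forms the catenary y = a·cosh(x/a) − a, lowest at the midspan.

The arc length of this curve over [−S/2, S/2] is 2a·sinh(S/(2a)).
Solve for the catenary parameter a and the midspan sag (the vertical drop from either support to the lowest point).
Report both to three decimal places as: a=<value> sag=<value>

seed: a₀ = √(S³/(24(L−S))) = √(143.089³/(24·60.568)) = 44.893363
iter 1: u=1.593654  f(a)=+8.173e+00  f'(a)=-3.449e+00  a ← 44.893363 − (+8.173e+00/-3.449e+00) = 47.263254
iter 2: u=1.513745  f(a)=+6.918e-01  f'(a)=-2.888e+00  a ← 47.263254 − (+6.918e-01/-2.888e+00) = 47.502835
iter 3: u=1.506110  f(a)=+5.969e-03  f'(a)=-2.838e+00  a ← 47.502835 − (+5.969e-03/-2.838e+00) = 47.504938
iter 4: u=1.506043  f(a)=+4.528e-07  f'(a)=-2.837e+00  a ← 47.504938 − (+4.528e-07/-2.837e+00) = 47.504938
iter 5: u=1.506043  f(a)=+0.000e+00  f'(a)=-2.837e+00  a ← 47.504938 − (+0.000e+00/-2.837e+00) = 47.504938
converged: |Δa| < 1e-12 after 5 iterations
sag = a·(cosh(S/(2a)) − 1) = 47.504938·(cosh(1.506043) − 1) = 64.859480
T_max/T_min = cosh(S/(2a)) = 2.365321

a=47.505 sag=64.859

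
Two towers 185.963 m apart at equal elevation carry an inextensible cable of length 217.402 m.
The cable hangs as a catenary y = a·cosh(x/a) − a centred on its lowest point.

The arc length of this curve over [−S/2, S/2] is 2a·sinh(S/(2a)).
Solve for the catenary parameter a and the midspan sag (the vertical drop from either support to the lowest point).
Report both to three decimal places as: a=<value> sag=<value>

a=94.576 sag=49.509

seed: a₀ = √(S³/(24(L−S))) = √(185.963³/(24·31.439)) = 92.320858
iter 1: u=1.007156  f(a)=+1.634e+00  f'(a)=-7.527e-01  a ← 92.320858 − (+1.634e+00/-7.527e-01) = 94.491108
iter 2: u=0.984024  f(a)=+5.938e-02  f'(a)=-6.989e-01  a ← 94.491108 − (+5.938e-02/-6.989e-01) = 94.576067
iter 3: u=0.983140  f(a)=+8.500e-05  f'(a)=-6.969e-01  a ← 94.576067 − (+8.500e-05/-6.969e-01) = 94.576189
iter 4: u=0.983139  f(a)=+1.747e-10  f'(a)=-6.969e-01  a ← 94.576189 − (+1.747e-10/-6.969e-01) = 94.576189
iter 5: u=0.983139  f(a)=+5.684e-14  f'(a)=-6.969e-01  a ← 94.576189 − (+5.684e-14/-6.969e-01) = 94.576189
converged: |Δa| < 1e-12 after 5 iterations
sag = a·(cosh(S/(2a)) − 1) = 94.576189·(cosh(0.983139) − 1) = 49.509074
T_max/T_min = cosh(S/(2a)) = 1.523483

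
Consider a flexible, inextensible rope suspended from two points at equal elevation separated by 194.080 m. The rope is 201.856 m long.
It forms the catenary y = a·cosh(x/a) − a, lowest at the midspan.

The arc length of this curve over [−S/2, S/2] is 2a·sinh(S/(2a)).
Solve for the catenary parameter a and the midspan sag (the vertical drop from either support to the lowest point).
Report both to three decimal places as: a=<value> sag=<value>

seed: a₀ = √(S³/(24(L−S))) = √(194.080³/(24·7.776)) = 197.918973
iter 1: u=0.490302  f(a)=+9.400e-02  f'(a)=-8.048e-02  a ← 197.918973 − (+9.400e-02/-8.048e-02) = 199.086956
iter 2: u=0.487425  f(a)=+8.386e-04  f'(a)=-7.905e-02  a ← 199.086956 − (+8.386e-04/-7.905e-02) = 199.097564
iter 3: u=0.487399  f(a)=+6.808e-08  f'(a)=-7.904e-02  a ← 199.097564 − (+6.808e-08/-7.904e-02) = 199.097565
iter 4: u=0.487399  f(a)=+5.684e-14  f'(a)=-7.904e-02  a ← 199.097565 − (+5.684e-14/-7.904e-02) = 199.097565
converged: |Δa| < 1e-12 after 4 iterations
sag = a·(cosh(S/(2a)) − 1) = 199.097565·(cosh(0.487399) − 1) = 24.120493
T_max/T_min = cosh(S/(2a)) = 1.121149

a=199.098 sag=24.120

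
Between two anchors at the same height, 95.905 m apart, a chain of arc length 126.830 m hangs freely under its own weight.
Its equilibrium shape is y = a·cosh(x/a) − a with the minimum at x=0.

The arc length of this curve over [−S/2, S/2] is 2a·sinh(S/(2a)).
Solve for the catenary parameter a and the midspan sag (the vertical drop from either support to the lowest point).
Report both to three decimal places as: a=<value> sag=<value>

a=36.032 sag=36.905

seed: a₀ = √(S³/(24(L−S))) = √(95.905³/(24·30.925)) = 34.474772
iter 1: u=1.390945  f(a)=+3.133e+00  f'(a)=-2.166e+00  a ← 34.474772 − (+3.133e+00/-2.166e+00) = 35.921264
iter 2: u=1.334934  f(a)=+2.080e-01  f'(a)=-1.887e+00  a ← 35.921264 − (+2.080e-01/-1.887e+00) = 36.031474
iter 3: u=1.330850  f(a)=+1.061e-03  f'(a)=-1.868e+00  a ← 36.031474 − (+1.061e-03/-1.868e+00) = 36.032041
iter 4: u=1.330829  f(a)=+2.789e-08  f'(a)=-1.868e+00  a ← 36.032041 − (+2.789e-08/-1.868e+00) = 36.032041
iter 5: u=1.330829  f(a)=+1.421e-14  f'(a)=-1.868e+00  a ← 36.032041 − (+1.421e-14/-1.868e+00) = 36.032041
converged: |Δa| < 1e-12 after 5 iterations
sag = a·(cosh(S/(2a)) − 1) = 36.032041·(cosh(1.330829) − 1) = 36.904714
T_max/T_min = cosh(S/(2a)) = 2.024219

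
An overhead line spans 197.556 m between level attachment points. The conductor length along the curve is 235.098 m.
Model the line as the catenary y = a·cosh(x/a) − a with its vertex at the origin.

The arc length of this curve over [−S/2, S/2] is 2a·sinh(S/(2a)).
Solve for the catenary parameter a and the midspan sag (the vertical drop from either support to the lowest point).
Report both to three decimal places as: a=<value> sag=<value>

a=95.035 sag=56.125

seed: a₀ = √(S³/(24(L−S))) = √(197.556³/(24·37.542)) = 92.506237
iter 1: u=1.067798  f(a)=+2.199e+00  f'(a)=-9.081e-01  a ← 92.506237 − (+2.199e+00/-9.081e-01) = 94.928204
iter 2: u=1.040555  f(a)=+8.933e-02  f'(a)=-8.356e-01  a ← 94.928204 − (+8.933e-02/-8.356e-01) = 95.035106
iter 3: u=1.039384  f(a)=+1.612e-04  f'(a)=-8.326e-01  a ← 95.035106 − (+1.612e-04/-8.326e-01) = 95.035300
iter 4: u=1.039382  f(a)=+5.270e-10  f'(a)=-8.326e-01  a ← 95.035300 − (+5.270e-10/-8.326e-01) = 95.035300
iter 5: u=1.039382  f(a)=+5.684e-14  f'(a)=-8.326e-01  a ← 95.035300 − (+5.684e-14/-8.326e-01) = 95.035300
converged: |Δa| < 1e-12 after 5 iterations
sag = a·(cosh(S/(2a)) − 1) = 95.035300·(cosh(1.039382) − 1) = 56.125130
T_max/T_min = cosh(S/(2a)) = 1.590571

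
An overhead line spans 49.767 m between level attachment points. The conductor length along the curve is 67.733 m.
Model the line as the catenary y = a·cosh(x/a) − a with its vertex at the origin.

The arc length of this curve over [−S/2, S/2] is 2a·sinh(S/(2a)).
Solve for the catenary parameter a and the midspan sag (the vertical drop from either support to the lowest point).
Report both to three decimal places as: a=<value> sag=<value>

seed: a₀ = √(S³/(24(L−S))) = √(49.767³/(24·17.966)) = 16.907558
iter 1: u=1.471738  f(a)=+2.049e+00  f'(a)=-2.623e+00  a ← 16.907558 − (+2.049e+00/-2.623e+00) = 17.688902
iter 2: u=1.406729  f(a)=+1.506e-01  f'(a)=-2.250e+00  a ← 17.688902 − (+1.506e-01/-2.250e+00) = 17.755839
iter 3: u=1.401426  f(a)=+9.563e-04  f'(a)=-2.222e+00  a ← 17.755839 − (+9.563e-04/-2.222e+00) = 17.756269
iter 4: u=1.401392  f(a)=+3.909e-08  f'(a)=-2.221e+00  a ← 17.756269 − (+3.909e-08/-2.221e+00) = 17.756269
iter 5: u=1.401392  f(a)=+0.000e+00  f'(a)=-2.221e+00  a ← 17.756269 − (+0.000e+00/-2.221e+00) = 17.756269
converged: |Δa| < 1e-12 after 5 iterations
sag = a·(cosh(S/(2a)) − 1) = 17.756269·(cosh(1.401392) − 1) = 20.482781
T_max/T_min = cosh(S/(2a)) = 2.153552

a=17.756 sag=20.483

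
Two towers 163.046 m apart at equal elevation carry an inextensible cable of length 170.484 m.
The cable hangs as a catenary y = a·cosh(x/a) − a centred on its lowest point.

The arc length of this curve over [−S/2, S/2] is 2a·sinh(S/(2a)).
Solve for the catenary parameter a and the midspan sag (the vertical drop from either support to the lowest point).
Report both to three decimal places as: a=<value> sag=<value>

seed: a₀ = √(S³/(24(L−S))) = √(163.046³/(24·7.438)) = 155.822983
iter 1: u=0.523177  f(a)=+1.025e-01  f'(a)=-9.811e-02  a ← 155.822983 − (+1.025e-01/-9.811e-02) = 156.867366
iter 2: u=0.519694  f(a)=+1.039e-03  f'(a)=-9.612e-02  a ← 156.867366 − (+1.039e-03/-9.612e-02) = 156.878177
iter 3: u=0.519658  f(a)=+1.093e-07  f'(a)=-9.610e-02  a ← 156.878177 − (+1.093e-07/-9.610e-02) = 156.878178
iter 4: u=0.519658  f(a)=-2.842e-14  f'(a)=-9.610e-02  a ← 156.878178 − (-2.842e-14/-9.610e-02) = 156.878178
converged: |Δa| < 1e-12 after 4 iterations
sag = a·(cosh(S/(2a)) − 1) = 156.878178·(cosh(0.519658) − 1) = 21.663025
T_max/T_min = cosh(S/(2a)) = 1.138088

a=156.878 sag=21.663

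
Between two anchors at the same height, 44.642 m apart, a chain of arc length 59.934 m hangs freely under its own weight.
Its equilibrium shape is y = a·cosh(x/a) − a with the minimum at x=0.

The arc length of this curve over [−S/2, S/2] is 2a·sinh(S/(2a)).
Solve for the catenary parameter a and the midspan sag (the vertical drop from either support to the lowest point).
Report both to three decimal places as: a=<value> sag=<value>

a=16.314 sag=17.806

seed: a₀ = √(S³/(24(L−S))) = √(44.642³/(24·15.292)) = 15.569609
iter 1: u=1.433626  f(a)=+1.651e+00  f'(a)=-2.399e+00  a ← 15.569609 − (+1.651e+00/-2.399e+00) = 16.257690
iter 2: u=1.372950  f(a)=+1.157e-01  f'(a)=-2.073e+00  a ← 16.257690 − (+1.157e-01/-2.073e+00) = 16.313509
iter 3: u=1.368253  f(a)=+6.637e-04  f'(a)=-2.050e+00  a ← 16.313509 − (+6.637e-04/-2.050e+00) = 16.313833
iter 4: u=1.368225  f(a)=+2.211e-08  f'(a)=-2.049e+00  a ← 16.313833 − (+2.211e-08/-2.049e+00) = 16.313833
iter 5: u=1.368225  f(a)=+0.000e+00  f'(a)=-2.049e+00  a ← 16.313833 − (+0.000e+00/-2.049e+00) = 16.313833
converged: |Δa| < 1e-12 after 5 iterations
sag = a·(cosh(S/(2a)) − 1) = 16.313833·(cosh(1.368225) − 1) = 17.805989
T_max/T_min = cosh(S/(2a)) = 2.091466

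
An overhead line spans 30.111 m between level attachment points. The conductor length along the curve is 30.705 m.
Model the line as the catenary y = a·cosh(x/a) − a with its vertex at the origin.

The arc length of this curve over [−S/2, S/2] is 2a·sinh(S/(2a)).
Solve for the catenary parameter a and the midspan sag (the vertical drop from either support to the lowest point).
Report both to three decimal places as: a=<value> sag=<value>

seed: a₀ = √(S³/(24(L−S))) = √(30.111³/(24·0.594)) = 43.761170
iter 1: u=0.344038  f(a)=+3.525e-03  f'(a)=-2.747e-02  a ← 43.761170 − (+3.525e-03/-2.747e-02) = 43.889502
iter 2: u=0.343032  f(a)=+1.557e-05  f'(a)=-2.723e-02  a ← 43.889502 − (+1.557e-05/-2.723e-02) = 43.890073
iter 3: u=0.343027  f(a)=+3.066e-10  f'(a)=-2.723e-02  a ← 43.890073 − (+3.066e-10/-2.723e-02) = 43.890073
iter 4: u=0.343027  f(a)=+0.000e+00  f'(a)=-2.723e-02  a ← 43.890073 − (+0.000e+00/-2.723e-02) = 43.890073
converged: |Δa| < 1e-12 after 4 iterations
sag = a·(cosh(S/(2a)) − 1) = 43.890073·(cosh(0.343027) − 1) = 2.607645
T_max/T_min = cosh(S/(2a)) = 1.059413

a=43.890 sag=2.608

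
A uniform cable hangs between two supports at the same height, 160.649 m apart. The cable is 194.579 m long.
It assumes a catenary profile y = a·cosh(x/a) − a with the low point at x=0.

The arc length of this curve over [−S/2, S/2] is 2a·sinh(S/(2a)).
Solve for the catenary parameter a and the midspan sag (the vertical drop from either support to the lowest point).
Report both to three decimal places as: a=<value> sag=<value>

seed: a₀ = √(S³/(24(L−S))) = √(160.649³/(24·33.930)) = 71.354191
iter 1: u=1.125715  f(a)=+2.216e+00  f'(a)=-1.077e+00  a ← 71.354191 − (+2.216e+00/-1.077e+00) = 73.411399
iter 2: u=1.094169  f(a)=+9.944e-02  f'(a)=-9.824e-01  a ← 73.411399 − (+9.944e-02/-9.824e-01) = 73.512621
iter 3: u=1.092663  f(a)=+2.211e-04  f'(a)=-9.781e-01  a ← 73.512621 − (+2.211e-04/-9.781e-01) = 73.512847
iter 4: u=1.092659  f(a)=+1.098e-09  f'(a)=-9.780e-01  a ← 73.512847 − (+1.098e-09/-9.780e-01) = 73.512847
iter 5: u=1.092659  f(a)=+0.000e+00  f'(a)=-9.780e-01  a ← 73.512847 − (+0.000e+00/-9.780e-01) = 73.512847
converged: |Δa| < 1e-12 after 5 iterations
sag = a·(cosh(S/(2a)) − 1) = 73.512847·(cosh(1.092659) − 1) = 48.427243
T_max/T_min = cosh(S/(2a)) = 1.658759

a=73.513 sag=48.427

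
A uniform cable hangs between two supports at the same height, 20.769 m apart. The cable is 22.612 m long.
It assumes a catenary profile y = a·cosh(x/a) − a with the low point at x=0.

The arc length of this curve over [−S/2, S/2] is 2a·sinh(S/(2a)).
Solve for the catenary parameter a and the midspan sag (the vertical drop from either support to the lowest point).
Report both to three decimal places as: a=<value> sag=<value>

seed: a₀ = √(S³/(24(L−S))) = √(20.769³/(24·1.843)) = 14.231645
iter 1: u=0.729677  f(a)=+4.969e-02  f'(a)=-2.731e-01  a ← 14.231645 − (+4.969e-02/-2.731e-01) = 14.413622
iter 2: u=0.720464  f(a)=+9.691e-04  f'(a)=-2.625e-01  a ← 14.413622 − (+9.691e-04/-2.625e-01) = 14.417314
iter 3: u=0.720280  f(a)=+3.849e-07  f'(a)=-2.623e-01  a ← 14.417314 − (+3.849e-07/-2.623e-01) = 14.417316
iter 4: u=0.720280  f(a)=+6.040e-14  f'(a)=-2.623e-01  a ← 14.417316 − (+6.040e-14/-2.623e-01) = 14.417316
converged: |Δa| < 1e-12 after 4 iterations
sag = a·(cosh(S/(2a)) − 1) = 14.417316·(cosh(0.720280) − 1) = 3.904383
T_max/T_min = cosh(S/(2a)) = 1.270812

a=14.417 sag=3.904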